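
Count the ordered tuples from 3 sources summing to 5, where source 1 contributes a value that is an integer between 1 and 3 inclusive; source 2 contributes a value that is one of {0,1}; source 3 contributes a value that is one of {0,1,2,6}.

The generating function for the choices is (q + q^2 + q^3)·(1 + q)·(1 + q + q^2 + q^6); the count is [q^5].
(q + q^2 + q^3) has coefficients 0,1,1,1 for degrees 0…3.
(1 + q) has coefficients 1,1,0,0,0,0 for degrees 0…5.
Finally multiplying by (1 + q + q^2 + q^6), the product of all factors after the first has coefficients 1,2,2,1,0,0 for degrees 0…5.
[q^5] = 1·0 + 1·1 + 1·2 = 3.

3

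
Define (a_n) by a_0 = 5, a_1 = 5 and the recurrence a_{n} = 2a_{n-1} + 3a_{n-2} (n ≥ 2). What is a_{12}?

The ordinary generating function has denominator 1 - 2t - 3t^2.
Iterating the recurrence: a_0,…,a_{12} = 5, 5, 25, 65, 205, 605, 1825, 5465, 16405, 49205, 147625, 442865, 1328605.

1328605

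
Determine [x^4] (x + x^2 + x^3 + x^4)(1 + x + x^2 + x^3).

4

(x + x^2 + x^3 + x^4) has coefficients 0,1,1,1,1 for degrees 0…4.
(1 + x + x^2 + x^3) has coefficients 1,1,1,1,0 for degrees 0…4.
[x^4] = 1·1 + 1·1 + 1·1 + 1·1 = 4.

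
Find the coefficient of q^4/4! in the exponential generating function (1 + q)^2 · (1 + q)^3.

120

The EGF product rule gives c_4 = Σ_{k_1+k_2=4} C(4; k_1,k_2) · ∏ g_i(k_i), where (1+q)^2 gives the falling factorial (2)_k; (1+q)^3 gives the falling factorial (3)_k.
g_1(k) for k = 0…4: 1, 2, 2, 0, 0.
g_2(k) for k = 0…4: 1, 3, 6, 6, 0.
c_4 = Σ_k C(4,k)·g_1(k)·g_2(4−k) = 4·2·6 + 6·2·6 = 48 + 72 = 120.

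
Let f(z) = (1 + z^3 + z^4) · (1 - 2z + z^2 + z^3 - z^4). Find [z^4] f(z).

-2

(1 + z^3 + z^4) has coefficients 1,0,0,1,1 for degrees 0…4.
(1 - 2z + z^2 + z^3 - z^4) has coefficients 1,-2,1,1,-1 for degrees 0…4.
[z^4] = 1·(-1) + 1·(-2) + 1·1 = -2.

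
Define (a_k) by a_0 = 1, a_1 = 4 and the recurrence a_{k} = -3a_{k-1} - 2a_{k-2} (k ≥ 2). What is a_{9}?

2554

The ordinary generating function has denominator 1 + 3q + 2q^2.
Iterating the recurrence: a_0,…,a_{9} = 1, 4, -14, 34, -74, 154, -314, 634, -1274, 2554.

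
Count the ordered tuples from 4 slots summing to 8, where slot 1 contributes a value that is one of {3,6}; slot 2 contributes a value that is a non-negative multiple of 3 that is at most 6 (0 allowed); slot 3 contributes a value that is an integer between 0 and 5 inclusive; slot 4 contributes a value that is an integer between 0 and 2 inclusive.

9

The generating function for the choices is (y³ + y⁶)·(1 + y³ + y⁶)·(1 + y + y² + y³ + y⁴ + y⁵)·(1 + y + y²); the count is [y⁸].
(y³ + y⁶) has coefficients 0,0,0,1,0,0,1 for degrees 0…6.
(1 + y³ + y⁶) has coefficients 1,0,0,1,0,0,1,0,0 for degrees 0…8.
Multiplying by (1 + y + y² + y³ + y⁴ + y⁵) gives running coefficients 1,1,1,2,2,2,2,2,2 for degrees 0…8.
Finally multiplying by (1 + y + y²), the product of all factors after the first has coefficients 1,2,3,4,5,6,6,6,6 for degrees 0…8.
[y⁸] = 1·6 + 1·3 = 9.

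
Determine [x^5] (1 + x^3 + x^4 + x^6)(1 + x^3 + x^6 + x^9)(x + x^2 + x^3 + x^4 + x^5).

(1 + x^3 + x^4 + x^6) has coefficients 1,0,0,1,1,0 for degrees 0…5.
(1 + x^3 + x^6 + x^9) has coefficients 1,0,0,1,0,0 for degrees 0…5.
Finally multiplying by (x + x^2 + x^3 + x^4 + x^5), the product of all factors after the first has coefficients 0,1,1,1,2,2 for degrees 0…5.
[x^5] = 1·2 + 1·1 + 1·1 = 4.

4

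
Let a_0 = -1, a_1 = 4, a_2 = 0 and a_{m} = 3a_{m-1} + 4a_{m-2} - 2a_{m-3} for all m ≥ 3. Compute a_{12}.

The ordinary generating function has denominator 1 - 3t - 4t^2 + 2t^3.
Iterating the recurrence: a_0,…,a_{12} = -1, 4, 0, 18, 46, 210, 778, 3082, 11938, 46586, 181346, 706506, 2751730.

2751730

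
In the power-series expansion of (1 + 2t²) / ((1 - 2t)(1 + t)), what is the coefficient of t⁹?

The denominator gives the recurrence a_n = a_(n−1) + 2a_(n−2) for n ≥ 3; the numerator fixes a_0 = 1, a_1 = 1, a_2 = 5.
Iterating: 1, 1, 5, 7, 17, 31, 65, 127, 257, 511, so a_9 = 511.

511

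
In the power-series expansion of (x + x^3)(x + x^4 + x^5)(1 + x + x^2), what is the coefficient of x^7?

(x + x^3) has coefficients 0,1,0,1 for degrees 0…3.
(x + x^4 + x^5) has coefficients 0,1,0,0,1,1,0,0 for degrees 0…7.
Finally multiplying by (1 + x + x^2), the product of all factors after the first has coefficients 0,1,1,1,1,2,2,1 for degrees 0…7.
[x^7] = 1·2 + 1·1 = 3.

3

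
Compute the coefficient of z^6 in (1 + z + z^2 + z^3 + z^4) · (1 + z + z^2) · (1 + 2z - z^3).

2

(1 + z + z^2 + z^3 + z^4) has coefficients 1,1,1,1,1 for degrees 0…4.
(1 + z + z^2) has coefficients 1,1,1,0,0,0,0 for degrees 0…6.
Finally multiplying by (1 + 2z - z^3), the product of all factors after the first has coefficients 1,3,3,1,-1,-1,0 for degrees 0…6.
[z^6] = 1·0 + 1·(-1) + 1·(-1) + 1·1 + 1·3 = 2.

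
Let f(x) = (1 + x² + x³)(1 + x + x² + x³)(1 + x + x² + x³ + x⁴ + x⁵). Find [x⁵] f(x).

(1 + x² + x³) has coefficients 1,0,1,1 for degrees 0…3.
(1 + x + x² + x³) has coefficients 1,1,1,1,0,0 for degrees 0…5.
Finally multiplying by (1 + x + x² + x³ + x⁴ + x⁵), the product of all factors after the first has coefficients 1,2,3,4,4,4 for degrees 0…5.
[x⁵] = 1·4 + 1·4 + 1·3 = 11.

11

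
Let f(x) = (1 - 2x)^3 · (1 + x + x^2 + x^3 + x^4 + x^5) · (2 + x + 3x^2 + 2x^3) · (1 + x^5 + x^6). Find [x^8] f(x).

(1 - 2x)^3 has coefficients 1,-6,12,-8 for degrees 0…3.
(1 + x + x^2 + x^3 + x^4 + x^5) has coefficients 1,1,1,1,1,1,0,0,0 for degrees 0…8.
Multiplying by (2 + x + 3x^2 + 2x^3) gives running coefficients 2,3,6,8,8,8,6,5,2 for degrees 0…8.
Finally multiplying by (1 + x^5 + x^6), the product of all factors after the first has coefficients 2,3,6,8,8,10,11,14,16 for degrees 0…8.
[x^8] = 1·16 − 6·14 + 12·11 − 8·10 = -16.

-16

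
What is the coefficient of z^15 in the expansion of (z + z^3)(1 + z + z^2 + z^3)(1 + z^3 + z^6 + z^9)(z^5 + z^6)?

(z + z^3) has coefficients 0,1,0,1 for degrees 0…3.
(1 + z + z^2 + z^3) has coefficients 1,1,1,1,0,0,0,0,0,0,0,0,0,0,0,0 for degrees 0…15.
Multiplying by (1 + z^3 + z^6 + z^9) gives running coefficients 1,1,1,2,1,1,2,1,1,2,1,1,1,0,0,0 for degrees 0…15.
Finally multiplying by (z^5 + z^6), the product of all factors after the first has coefficients 0,0,0,0,0,1,2,2,3,3,2,3,3,2,3,3 for degrees 0…15.
[z^15] = 1·3 + 1·3 = 6.

6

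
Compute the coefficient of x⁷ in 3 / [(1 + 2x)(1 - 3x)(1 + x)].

The denominator gives the recurrence a_n = 7a_(n−2) + 6a_(n−3) for n ≥ 3; the numerator fixes a_0 = 3, a_1 = 0, a_2 = 21.
Iterating: 3, 0, 21, 18, 147, 252, 1137, 2646, so a_7 = 2646.

2646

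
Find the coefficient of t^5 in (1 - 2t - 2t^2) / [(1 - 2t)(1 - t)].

-29

The denominator gives the recurrence a_n = 3a_(n−1) − 2a_(n−2) for n ≥ 3; the numerator fixes a_0 = 1, a_1 = 1, a_2 = -1.
Iterating: 1, 1, -1, -5, -13, -29, so a_5 = -29.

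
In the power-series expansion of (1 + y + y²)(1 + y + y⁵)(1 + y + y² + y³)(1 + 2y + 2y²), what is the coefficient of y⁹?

14

(1 + y + y²) has coefficients 1,1,1 for degrees 0…2.
(1 + y + y⁵) has coefficients 1,1,0,0,0,1,0,0,0,0 for degrees 0…9.
Multiplying by (1 + y + y² + y³) gives running coefficients 1,2,2,2,1,1,1,1,1,0 for degrees 0…9.
Finally multiplying by (1 + 2y + 2y²), the product of all factors after the first has coefficients 1,4,8,10,9,7,5,5,5,4 for degrees 0…9.
[y⁹] = 1·4 + 1·5 + 1·5 = 14.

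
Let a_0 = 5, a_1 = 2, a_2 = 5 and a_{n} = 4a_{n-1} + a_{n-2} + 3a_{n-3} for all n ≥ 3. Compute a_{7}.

13253

The ordinary generating function has denominator 1 - 4q - q^2 - 3q^3.
Iterating the recurrence: a_0,…,a_{7} = 5, 2, 5, 37, 159, 688, 3022, 13253.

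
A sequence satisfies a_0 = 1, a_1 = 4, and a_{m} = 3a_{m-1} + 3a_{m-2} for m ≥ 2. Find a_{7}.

11772

The ordinary generating function has denominator 1 - 3q - 3q^2.
Iterating the recurrence: a_0,…,a_{7} = 1, 4, 15, 57, 216, 819, 3105, 11772.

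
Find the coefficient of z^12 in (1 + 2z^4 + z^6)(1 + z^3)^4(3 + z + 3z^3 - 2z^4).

45

(1 + 2z^4 + z^6) has coefficients 1,0,0,0,2,0,1 for degrees 0…6.
(1 + z^3)^4 has coefficients 1,0,0,4,0,0,6,0,0,4,0,0,1 for degrees 0…12.
Finally multiplying by (3 + z + 3z^3 - 2z^4), the product of all factors after the first has coefficients 3,1,0,15,2,0,30,-2,0,30,-8,0,15 for degrees 0…12.
[z^12] = 1·15 + 2·0 + 1·30 = 45.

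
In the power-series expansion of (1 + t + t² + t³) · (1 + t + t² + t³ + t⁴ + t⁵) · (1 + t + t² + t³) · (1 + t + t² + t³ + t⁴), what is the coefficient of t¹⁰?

(1 + t + t² + t³) has coefficients 1,1,1,1 for degrees 0…3.
(1 + t + t² + t³ + t⁴ + t⁵) has coefficients 1,1,1,1,1,1,0,0,0,0,0 for degrees 0…10.
Multiplying by (1 + t + t² + t³) gives running coefficients 1,2,3,4,4,4,3,2,1,0,0 for degrees 0…10.
Finally multiplying by (1 + t + t² + t³ + t⁴), the product of all factors after the first has coefficients 1,3,6,10,14,17,18,17,14,10,6 for degrees 0…10.
[t¹⁰] = 1·6 + 1·10 + 1·14 + 1·17 = 47.

47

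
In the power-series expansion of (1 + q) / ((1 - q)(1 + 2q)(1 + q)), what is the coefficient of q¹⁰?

Partial fractions give a closed form: a_n = (1/3)·1^n + (2/3)·(-2)^n.
At n = 10: a_10 = 683.

683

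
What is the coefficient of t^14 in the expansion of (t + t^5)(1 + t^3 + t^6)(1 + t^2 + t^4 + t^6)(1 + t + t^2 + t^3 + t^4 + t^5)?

(t + t^5) has coefficients 0,1,0,0,0,1 for degrees 0…5.
(1 + t^3 + t^6) has coefficients 1,0,0,1,0,0,1,0,0,0,0,0,0,0,0 for degrees 0…14.
Multiplying by (1 + t^2 + t^4 + t^6) gives running coefficients 1,0,1,1,1,1,2,1,1,1,1,0,1,0,0 for degrees 0…14.
Finally multiplying by (1 + t + t^2 + t^3 + t^4 + t^5), the product of all factors after the first has coefficients 1,1,2,3,4,5,6,7,7,7,7,6,5,4,3 for degrees 0…14.
[t^14] = 1·4 + 1·7 = 11.

11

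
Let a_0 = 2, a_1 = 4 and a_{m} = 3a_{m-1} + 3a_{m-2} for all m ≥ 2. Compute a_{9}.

197154

The ordinary generating function has denominator 1 - 3q - 3q^2.
Iterating the recurrence: a_0,…,a_{9} = 2, 4, 18, 66, 252, 954, 3618, 13716, 52002, 197154.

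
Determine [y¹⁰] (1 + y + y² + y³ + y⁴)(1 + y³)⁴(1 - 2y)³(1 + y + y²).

(1 + y + y² + y³ + y⁴) has coefficients 1,1,1,1,1 for degrees 0…4.
(1 + y³)⁴ has coefficients 1,0,0,4,0,0,6,0,0,4,0 for degrees 0…10.
Multiplying by (1 - 2y)³ gives running coefficients 1,-6,12,-4,-24,48,-26,-36,72,-44,-24 for degrees 0…10.
Finally multiplying by (1 + y + y²), the product of all factors after the first has coefficients 1,-5,7,2,-16,20,-2,-14,10,-8,4 for degrees 0…10.
[y¹⁰] = 1·4 + 1·(-8) + 1·10 + 1·(-14) + 1·(-2) = -10.

-10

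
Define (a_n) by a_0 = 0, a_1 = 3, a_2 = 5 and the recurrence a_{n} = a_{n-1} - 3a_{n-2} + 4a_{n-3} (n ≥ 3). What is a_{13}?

3091

The ordinary generating function has denominator 1 - t + 3t^2 - 4t^3.
Iterating the recurrence: a_0,…,a_{13} = 0, 3, 5, -4, -7, 25, 30, -73, -63, 276, 173, -907, -322, 3091.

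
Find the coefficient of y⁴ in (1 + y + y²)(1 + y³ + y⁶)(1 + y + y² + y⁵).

3

(1 + y + y²) has coefficients 1,1,1 for degrees 0…2.
(1 + y³ + y⁶) has coefficients 1,0,0,1,0 for degrees 0…4.
Finally multiplying by (1 + y + y² + y⁵), the product of all factors after the first has coefficients 1,1,1,1,1 for degrees 0…4.
[y⁴] = 1·1 + 1·1 + 1·1 = 3.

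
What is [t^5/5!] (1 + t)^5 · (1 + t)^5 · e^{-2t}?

The EGF product rule gives c_5 = Σ_{k_1+k_2+k_3=5} C(5; k_1,k_2,k_3) · ∏ g_i(k_i), where (1+t)^5 gives the falling factorial (5)_k; (1+t)^5 gives the falling factorial (5)_k; e^{-2t} gives (-2)^k.
g_1(k) for k = 0…5: 1, 5, 20, 60, 120, 120.
g_2(k) for k = 0…5: 1, 5, 20, 60, 120, 120.
g_3(k) for k = 0…5: 1, -2, 4, -8, 16, -32.
First combine the last two factors: h(k) = Σ_j C(k,j)·g_2(j)·g_3(k−j) for k = 0…5: 1, 3, 4, -8, -24, 88.
c_5 = Σ_k C(5,k)·g_1(k)·h(5−k) = 1·1·88 + 5·5·(-24) + 10·20·(-8) + 10·60·4 + 5·120·3 + 1·120·1 = 88 − 600 − 1600 + 2400 + 1800 + 120 = 2208.

2208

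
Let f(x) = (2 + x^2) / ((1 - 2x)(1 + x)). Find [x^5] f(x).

47

The denominator gives the recurrence a_n = a_(n−1) + 2a_(n−2) for n ≥ 3; the numerator fixes a_0 = 2, a_1 = 2, a_2 = 7.
Iterating: 2, 2, 7, 11, 25, 47, so a_5 = 47.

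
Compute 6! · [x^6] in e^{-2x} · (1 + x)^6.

The EGF product rule gives c_6 = Σ_{k_1+k_2=6} C(6; k_1,k_2) · ∏ g_i(k_i), where e^{-2x} gives (-2)^k; (1+x)^6 gives the falling factorial (6)_k.
g_1(k) for k = 0…6: 1, -2, 4, -8, 16, -32, 64.
g_2(k) for k = 0…6: 1, 6, 30, 120, 360, 720, 720.
c_6 = Σ_k C(6,k)·g_1(k)·g_2(6−k) = 1·1·720 + 6·(-2)·720 + 15·4·360 + 20·(-8)·120 + 15·16·30 + 6·(-32)·6 + 1·64·1 = 720 − 8640 + 21600 − 19200 + 7200 − 1152 + 64 = 592.

592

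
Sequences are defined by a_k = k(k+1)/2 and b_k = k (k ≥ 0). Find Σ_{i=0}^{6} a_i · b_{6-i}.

This is [x^6] in the product of the two ordinary generating functions.
Σ = 0·6 + 1·5 + 3·4 + 6·3 + 10·2 + 15·1 + 21·0 = 70.

70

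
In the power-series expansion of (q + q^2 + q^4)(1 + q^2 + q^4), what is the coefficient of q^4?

(q + q^2 + q^4) has coefficients 0,1,1,0,1 for degrees 0…4.
(1 + q^2 + q^4) has coefficients 1,0,1,0,1 for degrees 0…4.
[q^4] = 1·0 + 1·1 + 1·1 = 2.

2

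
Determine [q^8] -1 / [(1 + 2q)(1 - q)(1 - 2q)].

Partial fractions give a closed form: a_n = (-1/3)·(-2)^n + (1/3)·1^n + (-1)·2^n.
At n = 8: a_8 = -341.

-341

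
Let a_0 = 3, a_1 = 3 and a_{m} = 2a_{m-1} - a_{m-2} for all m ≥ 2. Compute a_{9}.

The ordinary generating function has denominator 1 - 2q + q^2.
Iterating the recurrence: a_0,…,a_{9} = 3, 3, 3, 3, 3, 3, 3, 3, 3, 3.

3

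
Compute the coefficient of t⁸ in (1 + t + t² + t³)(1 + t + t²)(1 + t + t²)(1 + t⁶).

(1 + t + t² + t³) has coefficients 1,1,1,1 for degrees 0…3.
(1 + t + t²) has coefficients 1,1,1,0,0,0,0,0,0 for degrees 0…8.
Multiplying by (1 + t + t²) gives running coefficients 1,2,3,2,1,0,0,0,0 for degrees 0…8.
Finally multiplying by (1 + t⁶), the product of all factors after the first has coefficients 1,2,3,2,1,0,1,2,3 for degrees 0…8.
[t⁸] = 1·3 + 1·2 + 1·1 + 1·0 = 6.

6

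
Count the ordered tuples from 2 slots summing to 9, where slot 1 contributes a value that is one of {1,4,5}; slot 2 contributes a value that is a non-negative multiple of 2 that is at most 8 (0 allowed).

2

The generating function for the choices is (z + z⁴ + z⁵)·(1 + z² + z⁴ + z⁶ + z⁸); the count is [z⁹].
(z + z⁴ + z⁵) has coefficients 0,1,0,0,1,1 for degrees 0…5.
(1 + z² + z⁴ + z⁶ + z⁸) has coefficients 1,0,1,0,1,0,1,0,1,0 for degrees 0…9.
[z⁹] = 1·1 + 1·0 + 1·1 = 2.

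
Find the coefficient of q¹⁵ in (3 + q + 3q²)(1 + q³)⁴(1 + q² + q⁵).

5

(3 + q + 3q²) has coefficients 3,1,3 for degrees 0…2.
(1 + q³)⁴ has coefficients 1,0,0,4,0,0,6,0,0,4,0,0,1,0,0,0 for degrees 0…15.
Finally multiplying by (1 + q² + q⁵), the product of all factors after the first has coefficients 1,0,1,4,0,5,6,0,10,4,0,10,1,0,5,0 for degrees 0…15.
[q¹⁵] = 3·0 + 1·5 + 3·0 = 5.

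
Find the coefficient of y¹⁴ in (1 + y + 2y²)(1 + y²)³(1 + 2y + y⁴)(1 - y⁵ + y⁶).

6

(1 + y + 2y²) has coefficients 1,1,2 for degrees 0…2.
(1 + y²)³ has coefficients 1,0,3,0,3,0,1,0,0,0,0,0,0,0,0 for degrees 0…14.
Multiplying by (1 + 2y + y⁴) gives running coefficients 1,2,3,6,4,6,4,2,3,0,1,0,0,0,0 for degrees 0…14.
Finally multiplying by (1 - y⁵ + y⁶), the product of all factors after the first has coefficients 1,2,3,6,4,5,3,1,0,2,-1,2,2,-1,3 for degrees 0…14.
[y¹⁴] = 1·3 + 1·(-1) + 2·2 = 6.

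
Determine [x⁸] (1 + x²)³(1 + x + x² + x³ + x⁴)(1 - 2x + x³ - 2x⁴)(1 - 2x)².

-4

(1 + x²)³ has coefficients 1,0,3,0,3,0,1 for degrees 0…6.
(1 + x + x² + x³ + x⁴) has coefficients 1,1,1,1,1,0,0,0,0 for degrees 0…8.
Multiplying by (1 - 2x + x³ - 2x⁴) gives running coefficients 1,-1,-1,0,-2,-3,-1,-1,-2 for degrees 0…8.
Finally multiplying by (1 - 2x)², the product of all factors after the first has coefficients 1,-5,7,0,-6,5,3,-9,-2 for degrees 0…8.
[x⁸] = 1·(-2) + 3·3 + 3·(-6) + 1·7 = -4.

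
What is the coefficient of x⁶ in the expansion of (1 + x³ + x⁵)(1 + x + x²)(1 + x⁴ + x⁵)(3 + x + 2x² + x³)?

(1 + x³ + x⁵) has coefficients 1,0,0,1,0,1 for degrees 0…5.
(1 + x + x²) has coefficients 1,1,1,0,0,0,0 for degrees 0…6.
Multiplying by (1 + x⁴ + x⁵) gives running coefficients 1,1,1,0,1,2,2 for degrees 0…6.
Finally multiplying by (3 + x + 2x² + x³), the product of all factors after the first has coefficients 3,4,6,4,6,8,10 for degrees 0…6.
[x⁶] = 1·10 + 1·4 + 1·4 = 18.

18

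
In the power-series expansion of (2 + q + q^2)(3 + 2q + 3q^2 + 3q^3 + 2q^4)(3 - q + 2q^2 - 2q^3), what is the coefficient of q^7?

-12

(2 + q + q^2) has coefficients 2,1,1 for degrees 0…2.
(3 + 2q + 3q^2 + 3q^3 + 2q^4) has coefficients 3,2,3,3,2,0,0,0 for degrees 0…7.
Finally multiplying by (3 - q + 2q^2 - 2q^3), the product of all factors after the first has coefficients 9,3,13,4,5,-2,-2,-4 for degrees 0…7.
[q^7] = 2·(-4) + 1·(-2) + 1·(-2) = -12.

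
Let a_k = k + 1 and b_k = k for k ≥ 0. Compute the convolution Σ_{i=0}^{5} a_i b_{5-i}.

Write out a_i and b_{5-i} for i = 0,…,5 and sum the products.
Σ = 1·5 + 2·4 + 3·3 + 4·2 + 5·1 + 6·0 = 35.

35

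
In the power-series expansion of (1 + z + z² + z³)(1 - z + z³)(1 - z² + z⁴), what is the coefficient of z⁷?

(1 + z + z² + z³) has coefficients 1,1,1,1 for degrees 0…3.
(1 - z + z³) has coefficients 1,-1,0,1,0,0,0,0 for degrees 0…7.
Finally multiplying by (1 - z² + z⁴), the product of all factors after the first has coefficients 1,-1,-1,2,1,-2,0,1 for degrees 0…7.
[z⁷] = 1·1 + 1·0 + 1·(-2) + 1·1 = 0.

0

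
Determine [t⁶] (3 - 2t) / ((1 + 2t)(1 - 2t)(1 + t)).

Partial fractions give a closed form: a_n = (4)·(-2)^n + (2/3)·2^n + (-5/3)·(-1)^n.
At n = 6: a_6 = 297.

297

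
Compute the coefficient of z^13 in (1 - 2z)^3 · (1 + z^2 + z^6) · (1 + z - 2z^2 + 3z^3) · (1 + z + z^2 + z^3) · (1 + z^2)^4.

-140

(1 - 2z)^3 has coefficients 1,-6,12,-8 for degrees 0…3.
(1 + z^2 + z^6) has coefficients 1,0,1,0,0,0,1,0,0,0,0,0,0,0 for degrees 0…13.
Multiplying by (1 + z - 2z^2 + 3z^3) gives running coefficients 1,1,-1,4,-2,3,1,1,-2,3,0,0,0,0 for degrees 0…13.
Multiplying by (1 + z + z^2 + z^3) gives running coefficients 1,2,1,5,2,4,6,3,3,3,2,1,3,0 for degrees 0…13.
Finally multiplying by (1 + z^2)^4, the product of all factors after the first has coefficients 1,2,5,13,12,36,24,57,44,61,59,52,55,38 for degrees 0…13.
[z^13] = 1·38 − 6·55 + 12·52 − 8·59 = -140.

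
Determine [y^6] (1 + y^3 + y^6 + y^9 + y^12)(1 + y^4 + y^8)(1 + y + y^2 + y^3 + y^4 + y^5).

(1 + y^3 + y^6 + y^9 + y^12) has coefficients 1,0,0,1,0,0,1 for degrees 0…6.
(1 + y^4 + y^8) has coefficients 1,0,0,0,1,0,0 for degrees 0…6.
Finally multiplying by (1 + y + y^2 + y^3 + y^4 + y^5), the product of all factors after the first has coefficients 1,1,1,1,2,2,1 for degrees 0…6.
[y^6] = 1·1 + 1·1 + 1·1 = 3.

3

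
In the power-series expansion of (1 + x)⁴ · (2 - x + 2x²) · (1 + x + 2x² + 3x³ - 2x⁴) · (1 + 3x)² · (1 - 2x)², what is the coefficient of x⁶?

-206

(1 + x)⁴ has coefficients 1,4,6,4,1 for degrees 0…4.
(2 - x + 2x²) has coefficients 2,-1,2,0,0,0,0 for degrees 0…6.
Multiplying by (1 + x + 2x² + 3x³ - 2x⁴) gives running coefficients 2,1,5,6,-3,8,-4 for degrees 0…6.
Multiplying by (1 + 3x)² gives running coefficients 2,13,29,45,78,44,17 for degrees 0…6.
Finally multiplying by (1 - 2x)², the product of all factors after the first has coefficients 2,5,-15,-19,14,-88,153 for degrees 0…6.
[x⁶] = 1·153 + 4·(-88) + 6·14 + 4·(-19) + 1·(-15) = -206.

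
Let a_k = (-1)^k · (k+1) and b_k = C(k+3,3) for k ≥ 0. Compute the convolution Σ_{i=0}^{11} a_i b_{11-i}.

Write out a_i and b_{11-i} for i = 0,…,11 and sum the products.
Σ = 1·364 − 2·286 + 3·220 − 4·165 + 5·120 − 6·84 + 7·56 − 8·35 + 9·20 − 10·10 + 11·4 − 12·1 = 112.

112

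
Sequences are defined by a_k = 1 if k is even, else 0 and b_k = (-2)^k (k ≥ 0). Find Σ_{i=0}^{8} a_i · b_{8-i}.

341

The convolution is the x^8 coefficient of A(x)B(x).
Σ = 1·256 + 0·(-128) + 1·64 + 0·(-32) + 1·16 + 0·(-8) + 1·4 + 0·(-2) + 1·1 = 341.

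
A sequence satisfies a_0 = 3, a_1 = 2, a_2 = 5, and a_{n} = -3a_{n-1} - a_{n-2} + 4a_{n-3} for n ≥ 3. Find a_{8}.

-27

The ordinary generating function has denominator 1 + 3q + q^2 - 4q^3.
Iterating the recurrence: a_0,…,a_{8} = 3, 2, 5, -5, 18, -29, 49, -46, -27.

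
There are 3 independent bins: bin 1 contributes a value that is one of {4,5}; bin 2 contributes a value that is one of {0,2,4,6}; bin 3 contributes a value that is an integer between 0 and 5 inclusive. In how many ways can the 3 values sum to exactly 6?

The generating function for the choices is (x⁴ + x⁵)·(1 + x² + x⁴ + x⁶)·(1 + x + x² + x³ + x⁴ + x⁵); the count is [x⁶].
(x⁴ + x⁵) has coefficients 0,0,0,0,1,1 for degrees 0…5.
(1 + x² + x⁴ + x⁶) has coefficients 1,0,1,0,1,0,1 for degrees 0…6.
Finally multiplying by (1 + x + x² + x³ + x⁴ + x⁵), the product of all factors after the first has coefficients 1,1,2,2,3,3,3 for degrees 0…6.
[x⁶] = 1·2 + 1·1 = 3.

3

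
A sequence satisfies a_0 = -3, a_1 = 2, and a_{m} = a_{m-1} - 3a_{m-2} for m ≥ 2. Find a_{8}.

47

The ordinary generating function has denominator 1 - q + 3q^2.
Iterating the recurrence: a_0,…,a_{8} = -3, 2, 11, 5, -28, -43, 41, 170, 47.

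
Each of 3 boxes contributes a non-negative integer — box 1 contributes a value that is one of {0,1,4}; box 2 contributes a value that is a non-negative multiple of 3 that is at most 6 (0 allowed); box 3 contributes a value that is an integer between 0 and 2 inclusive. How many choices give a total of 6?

The generating function for the choices is (1 + q + q^4)·(1 + q^3 + q^6)·(1 + q + q^2); the count is [q^6].
(1 + q + q^4) has coefficients 1,1,0,0,1 for degrees 0…4.
(1 + q^3 + q^6) has coefficients 1,0,0,1,0,0,1 for degrees 0…6.
Finally multiplying by (1 + q + q^2), the product of all factors after the first has coefficients 1,1,1,1,1,1,1 for degrees 0…6.
[q^6] = 1·1 + 1·1 + 1·1 = 3.

3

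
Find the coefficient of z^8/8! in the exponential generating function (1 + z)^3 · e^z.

529

The EGF product rule gives c_8 = Σ_{k_1+k_2=8} C(8; k_1,k_2) · ∏ g_i(k_i), where (1+z)^3 gives the falling factorial (3)_k; e^z gives (1)^k.
g_1(k) for k = 0…8: 1, 3, 6, 6, 0, 0, 0, 0, 0.
g_2(k) for k = 0…8: 1, 1, 1, 1, 1, 1, 1, 1, 1.
c_8 = Σ_k C(8,k)·g_1(k)·g_2(8−k) = 1·1·1 + 8·3·1 + 28·6·1 + 56·6·1 = 1 + 24 + 168 + 336 = 529.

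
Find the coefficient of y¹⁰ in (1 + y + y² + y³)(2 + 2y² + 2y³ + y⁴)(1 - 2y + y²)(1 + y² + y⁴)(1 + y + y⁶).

2

(1 + y + y² + y³) has coefficients 1,1,1,1 for degrees 0…3.
(2 + 2y² + 2y³ + y⁴) has coefficients 2,0,2,2,1,0,0,0,0,0,0 for degrees 0…10.
Multiplying by (1 - 2y + y²) gives running coefficients 2,-4,4,-2,-1,0,1,0,0,0,0 for degrees 0…10.
Multiplying by (1 + y² + y⁴) gives running coefficients 2,-4,6,-6,5,-6,4,-2,0,0,1 for degrees 0…10.
Finally multiplying by (1 + y + y⁶), the product of all factors after the first has coefficients 2,-2,2,0,-1,-1,0,-2,4,-6,6 for degrees 0…10.
[y¹⁰] = 1·6 + 1·(-6) + 1·4 + 1·(-2) = 2.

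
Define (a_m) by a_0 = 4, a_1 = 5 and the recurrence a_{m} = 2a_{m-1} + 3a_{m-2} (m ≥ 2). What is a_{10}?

The ordinary generating function has denominator 1 - 2t - 3t^2.
Iterating the recurrence: a_0,…,a_{10} = 4, 5, 22, 59, 184, 545, 1642, 4919, 14764, 44285, 132862.

132862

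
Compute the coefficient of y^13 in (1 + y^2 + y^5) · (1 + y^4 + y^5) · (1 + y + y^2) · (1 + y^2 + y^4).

(1 + y^2 + y^5) has coefficients 1,0,1,0,0,1 for degrees 0…5.
(1 + y^4 + y^5) has coefficients 1,0,0,0,1,1,0,0,0,0,0,0,0,0 for degrees 0…13.
Multiplying by (1 + y + y^2) gives running coefficients 1,1,1,0,1,2,2,1,0,0,0,0,0,0 for degrees 0…13.
Finally multiplying by (1 + y^2 + y^4), the product of all factors after the first has coefficients 1,1,2,1,3,3,4,3,3,3,2,1,0,0 for degrees 0…13.
[y^13] = 1·0 + 1·1 + 1·3 = 4.

4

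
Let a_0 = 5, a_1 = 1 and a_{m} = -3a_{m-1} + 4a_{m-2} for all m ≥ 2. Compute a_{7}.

-13103

The ordinary generating function has denominator 1 + 3t - 4t^2.
Iterating the recurrence: a_0,…,a_{7} = 5, 1, 17, -47, 209, -815, 3281, -13103.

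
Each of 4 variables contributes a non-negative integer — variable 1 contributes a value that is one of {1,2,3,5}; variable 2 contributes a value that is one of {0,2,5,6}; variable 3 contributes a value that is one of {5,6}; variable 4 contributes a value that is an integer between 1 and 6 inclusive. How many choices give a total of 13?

The generating function for the choices is (y + y^2 + y^3 + y^5)·(1 + y^2 + y^5 + y^6)·(y^5 + y^6)·(y + y^2 + y^3 + y^4 + y^5 + y^6); the count is [y^13].
(y + y^2 + y^3 + y^5) has coefficients 0,1,1,1,0,1 for degrees 0…5.
(1 + y^2 + y^5 + y^6) has coefficients 1,0,1,0,0,1,1,0,0,0,0,0,0,0 for degrees 0…13.
Multiplying by (y^5 + y^6) gives running coefficients 0,0,0,0,0,1,1,1,1,0,1,2,1,0 for degrees 0…13.
Finally multiplying by (y + y^2 + y^3 + y^4 + y^5 + y^6), the product of all factors after the first has coefficients 0,0,0,0,0,0,1,2,3,4,4,5,6,6 for degrees 0…13.
[y^13] = 1·6 + 1·5 + 1·4 + 1·3 = 18.

18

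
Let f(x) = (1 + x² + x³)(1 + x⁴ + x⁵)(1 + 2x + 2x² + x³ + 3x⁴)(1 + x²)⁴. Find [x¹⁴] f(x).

107

(1 + x² + x³) has coefficients 1,0,1,1 for degrees 0…3.
(1 + x⁴ + x⁵) has coefficients 1,0,0,0,1,1,0,0,0,0,0,0,0,0,0 for degrees 0…14.
Multiplying by (1 + 2x + 2x² + x³ + 3x⁴) gives running coefficients 1,2,2,1,4,3,4,3,4,3,0,0,0,0,0 for degrees 0…14.
Finally multiplying by (1 + x²)⁴, the product of all factors after the first has coefficients 1,2,6,9,18,19,36,29,53,39,58,43,44,33,20 for degrees 0…14.
[x¹⁴] = 1·20 + 1·44 + 1·43 = 107.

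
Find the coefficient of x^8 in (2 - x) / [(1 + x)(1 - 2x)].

257

Partial fractions give a closed form: a_n = (1)·(-1)^n + (1)·2^n.
At n = 8: a_8 = 257.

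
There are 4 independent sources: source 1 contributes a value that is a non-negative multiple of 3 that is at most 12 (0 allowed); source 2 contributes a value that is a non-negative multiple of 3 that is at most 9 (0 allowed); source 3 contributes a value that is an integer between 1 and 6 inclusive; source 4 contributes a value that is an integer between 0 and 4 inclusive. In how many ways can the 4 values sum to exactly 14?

The generating function for the choices is (1 + y^3 + y^6 + y^9 + y^12)·(1 + y^3 + y^6 + y^9)·(y + y^2 + y^3 + y^4 + y^5 + y^6)·(1 + y + y^2 + y^3 + y^4); the count is [y^14].
(1 + y^3 + y^6 + y^9 + y^12) has coefficients 1,0,0,1,0,0,1,0,0,1,0,0,1 for degrees 0…12.
(1 + y^3 + y^6 + y^9) has coefficients 1,0,0,1,0,0,1,0,0,1,0,0,0,0,0 for degrees 0…14.
Multiplying by (y + y^2 + y^3 + y^4 + y^5 + y^6) gives running coefficients 0,1,1,1,2,2,2,2,2,2,2,2,2,1,1 for degrees 0…14.
Finally multiplying by (1 + y + y^2 + y^3 + y^4), the product of all factors after the first has coefficients 0,1,2,3,5,7,8,9,10,10,10,10,10,9,8 for degrees 0…14.
[y^14] = 1·8 + 1·10 + 1·10 + 1·7 + 1·2 = 37.

37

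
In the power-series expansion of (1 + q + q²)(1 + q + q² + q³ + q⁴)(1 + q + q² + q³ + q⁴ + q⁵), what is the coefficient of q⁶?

14

(1 + q + q²) has coefficients 1,1,1 for degrees 0…2.
(1 + q + q² + q³ + q⁴) has coefficients 1,1,1,1,1,0,0 for degrees 0…6.
Finally multiplying by (1 + q + q² + q³ + q⁴ + q⁵), the product of all factors after the first has coefficients 1,2,3,4,5,5,4 for degrees 0…6.
[q⁶] = 1·4 + 1·5 + 1·5 = 14.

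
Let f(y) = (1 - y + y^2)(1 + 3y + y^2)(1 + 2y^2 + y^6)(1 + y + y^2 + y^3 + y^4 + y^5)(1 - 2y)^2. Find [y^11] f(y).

-1

(1 - y + y^2) has coefficients 1,-1,1 for degrees 0…2.
(1 + 3y + y^2) has coefficients 1,3,1,0,0,0,0,0,0,0,0,0 for degrees 0…11.
Multiplying by (1 + 2y^2 + y^6) gives running coefficients 1,3,3,6,2,0,1,3,1,0,0,0 for degrees 0…11.
Multiplying by (1 + y + y^2 + y^3 + y^4 + y^5) gives running coefficients 1,4,7,13,15,15,15,15,13,7,5,5 for degrees 0…11.
Finally multiplying by (1 - 2y)^2, the product of all factors after the first has coefficients 1,0,-5,1,-9,7,15,15,13,15,29,13 for degrees 0…11.
[y^11] = 1·13 − 1·29 + 1·15 = -1.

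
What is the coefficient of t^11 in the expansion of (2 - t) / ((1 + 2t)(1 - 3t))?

175099

Partial fractions give a closed form: a_n = (1)·(-2)^n + (1)·3^n.
At n = 11: a_11 = 175099.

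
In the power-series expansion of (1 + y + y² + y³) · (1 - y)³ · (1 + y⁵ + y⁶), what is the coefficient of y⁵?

3

(1 + y + y² + y³) has coefficients 1,1,1,1 for degrees 0…3.
(1 - y)³ has coefficients 1,-3,3,-1,0,0 for degrees 0…5.
Finally multiplying by (1 + y⁵ + y⁶), the product of all factors after the first has coefficients 1,-3,3,-1,0,1 for degrees 0…5.
[y⁵] = 1·1 + 1·0 + 1·(-1) + 1·3 = 3.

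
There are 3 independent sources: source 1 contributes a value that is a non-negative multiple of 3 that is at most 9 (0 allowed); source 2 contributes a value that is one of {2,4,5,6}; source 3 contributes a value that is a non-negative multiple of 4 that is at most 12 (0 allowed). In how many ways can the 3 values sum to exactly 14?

The generating function for the choices is (1 + t³ + t⁶ + t⁹)·(t² + t⁴ + t⁵ + t⁶)·(1 + t⁴ + t⁸ + t¹²); the count is [t¹⁴].
(1 + t³ + t⁶ + t⁹) has coefficients 1,0,0,1,0,0,1,0,0,1 for degrees 0…9.
(t² + t⁴ + t⁵ + t⁶) has coefficients 0,0,1,0,1,1,1,0,0,0,0,0,0,0,0 for degrees 0…14.
Finally multiplying by (1 + t⁴ + t⁸ + t¹²), the product of all factors after the first has coefficients 0,0,1,0,1,1,2,0,1,1,2,0,1,1,2 for degrees 0…14.
[t¹⁴] = 1·2 + 1·0 + 1·1 + 1·1 = 4.

4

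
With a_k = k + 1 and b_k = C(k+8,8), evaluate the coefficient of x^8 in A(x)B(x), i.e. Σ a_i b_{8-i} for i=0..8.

43758

The convolution is the t^8 coefficient of A(t)B(t).
Σ = 1·12870 + 2·6435 + 3·3003 + 4·1287 + 5·495 + 6·165 + 7·45 + 8·9 + 9·1 = 43758.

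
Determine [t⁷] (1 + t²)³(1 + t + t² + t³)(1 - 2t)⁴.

-12

(1 + t²)³ has coefficients 1,0,3,0,3,0,1 for degrees 0…6.
(1 + t + t² + t³) has coefficients 1,1,1,1,0,0,0,0 for degrees 0…7.
Finally multiplying by (1 - 2t)⁴, the product of all factors after the first has coefficients 1,-7,17,-15,0,8,-16,16 for degrees 0…7.
[t⁷] = 1·16 + 3·8 + 3·(-15) + 1·(-7) = -12.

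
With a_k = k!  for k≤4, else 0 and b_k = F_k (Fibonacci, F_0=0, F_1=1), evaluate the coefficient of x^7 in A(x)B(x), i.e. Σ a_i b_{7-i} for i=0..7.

97

Write out a_i and b_{7-i} for i = 0,…,7 and sum the products.
Σ = 1·13 + 1·8 + 2·5 + 6·3 + 24·2 + 0·1 + 0·1 + 0·0 = 97.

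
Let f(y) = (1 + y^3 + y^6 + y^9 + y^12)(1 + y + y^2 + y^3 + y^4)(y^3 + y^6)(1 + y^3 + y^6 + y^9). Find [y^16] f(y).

(1 + y^3 + y^6 + y^9 + y^12) has coefficients 1,0,0,1,0,0,1,0,0,1,0,0,1 for degrees 0…12.
(1 + y + y^2 + y^3 + y^4) has coefficients 1,1,1,1,1,0,0,0,0,0,0,0,0,0,0,0,0 for degrees 0…16.
Multiplying by (y^3 + y^6) gives running coefficients 0,0,0,1,1,1,2,2,1,1,1,0,0,0,0,0,0 for degrees 0…16.
Finally multiplying by (1 + y^3 + y^6 + y^9), the product of all factors after the first has coefficients 0,0,0,1,1,1,3,3,2,4,4,2,4,4,2,3,3 for degrees 0…16.
[y^16] = 1·3 + 1·4 + 1·4 + 1·3 + 1·1 = 15.

15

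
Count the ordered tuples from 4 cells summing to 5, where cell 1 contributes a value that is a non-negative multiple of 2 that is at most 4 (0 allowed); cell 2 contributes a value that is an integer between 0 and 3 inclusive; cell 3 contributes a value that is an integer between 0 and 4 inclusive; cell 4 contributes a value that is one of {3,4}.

The generating function for the choices is (1 + q^2 + q^4)·(1 + q + q^2 + q^3)·(1 + q + q^2 + q^3 + q^4)·(q^3 + q^4); the count is [q^5].
(1 + q^2 + q^4) has coefficients 1,0,1,0,1 for degrees 0…4.
(1 + q + q^2 + q^3) has coefficients 1,1,1,1,0,0 for degrees 0…5.
Multiplying by (1 + q + q^2 + q^3 + q^4) gives running coefficients 1,2,3,4,4,3 for degrees 0…5.
Finally multiplying by (q^3 + q^4), the product of all factors after the first has coefficients 0,0,0,1,3,5 for degrees 0…5.
[q^5] = 1·5 + 1·1 + 1·0 = 6.

6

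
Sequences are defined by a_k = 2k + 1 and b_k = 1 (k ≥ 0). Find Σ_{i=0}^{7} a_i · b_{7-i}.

The convolution is the t^7 coefficient of A(t)B(t).
Σ = 1·1 + 3·1 + 5·1 + 7·1 + 9·1 + 11·1 + 13·1 + 15·1 = 64.

64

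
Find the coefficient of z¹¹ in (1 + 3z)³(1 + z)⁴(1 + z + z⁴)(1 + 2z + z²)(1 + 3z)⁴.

(1 + 3z)³ has coefficients 1,9,27,27 for degrees 0…3.
(1 + z)⁴ has coefficients 1,4,6,4,1,0,0,0,0,0,0,0 for degrees 0…11.
Multiplying by (1 + z + z⁴) gives running coefficients 1,5,10,10,6,5,6,4,1,0,0,0 for degrees 0…11.
Multiplying by (1 + 2z + z²) gives running coefficients 1,7,21,35,36,27,22,21,15,6,1,0 for degrees 0…11.
Finally multiplying by (1 + 3z)⁴, the product of all factors after the first has coefficients 1,19,159,773,2427,5184,7771,8466,7287,5883,4933,3657 for degrees 0…11.
[z¹¹] = 1·3657 + 9·4933 + 27·5883 + 27·7287 = 403644.

403644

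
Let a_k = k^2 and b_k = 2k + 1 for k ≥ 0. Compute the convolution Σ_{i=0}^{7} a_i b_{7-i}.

532

This is [x^7] in the product of the two ordinary generating functions.
Σ = 0·15 + 1·13 + 4·11 + 9·9 + 16·7 + 25·5 + 36·3 + 49·1 = 532.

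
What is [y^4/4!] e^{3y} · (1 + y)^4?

The EGF product rule gives c_4 = Σ_{k_1+k_2=4} C(4; k_1,k_2) · ∏ g_i(k_i), where e^{3y} gives (3)^k; (1+y)^4 gives the falling factorial (4)_k.
g_1(k) for k = 0…4: 1, 3, 9, 27, 81.
g_2(k) for k = 0…4: 1, 4, 12, 24, 24.
c_4 = Σ_k C(4,k)·g_1(k)·g_2(4−k) = 1·1·24 + 4·3·24 + 6·9·12 + 4·27·4 + 1·81·1 = 24 + 288 + 648 + 432 + 81 = 1473.

1473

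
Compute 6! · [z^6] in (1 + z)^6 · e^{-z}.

-185

The EGF product rule gives c_6 = Σ_{k_1+k_2=6} C(6; k_1,k_2) · ∏ g_i(k_i), where (1+z)^6 gives the falling factorial (6)_k; e^{-z} gives (-1)^k.
g_1(k) for k = 0…6: 1, 6, 30, 120, 360, 720, 720.
g_2(k) for k = 0…6: 1, -1, 1, -1, 1, -1, 1.
c_6 = Σ_k C(6,k)·g_1(k)·g_2(6−k) = 1·1·1 + 6·6·(-1) + 15·30·1 + 20·120·(-1) + 15·360·1 + 6·720·(-1) + 1·720·1 = 1 − 36 + 450 − 2400 + 5400 − 4320 + 720 = -185.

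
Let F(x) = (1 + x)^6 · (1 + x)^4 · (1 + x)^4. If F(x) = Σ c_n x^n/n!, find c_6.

2162160

The EGF product rule gives c_6 = Σ_{k_1+k_2+k_3=6} C(6; k_1,k_2,k_3) · ∏ g_i(k_i), where (1+x)^6 gives the falling factorial (6)_k; (1+x)^4 gives the falling factorial (4)_k; (1+x)^4 gives the falling factorial (4)_k.
g_1(k) for k = 0…6: 1, 6, 30, 120, 360, 720, 720.
g_2(k) for k = 0…6: 1, 4, 12, 24, 24, 0, 0.
g_3(k) for k = 0…6: 1, 4, 12, 24, 24, 0, 0.
First combine the last two factors: h(k) = Σ_j C(k,j)·g_2(j)·g_3(k−j) for k = 0…6: 1, 8, 56, 336, 1680, 6720, 20160.
c_6 = Σ_k C(6,k)·g_1(k)·h(6−k) = 1·1·20160 + 6·6·6720 + 15·30·1680 + 20·120·336 + 15·360·56 + 6·720·8 + 1·720·1 = 20160 + 241920 + 756000 + 806400 + 302400 + 34560 + 720 = 2162160.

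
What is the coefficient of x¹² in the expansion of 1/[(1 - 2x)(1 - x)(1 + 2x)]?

The denominator gives the recurrence a_n = a_(n−1) + 4a_(n−2) − 4a_(n−3) for n ≥ 3; the numerator fixes a_0 = 1, a_1 = 1, a_2 = 5.
Iterating: 1, 1, 5, 5, 21, 21, 85, 85, 341, 341, 1365, 1365, 5461, so a_12 = 5461.

5461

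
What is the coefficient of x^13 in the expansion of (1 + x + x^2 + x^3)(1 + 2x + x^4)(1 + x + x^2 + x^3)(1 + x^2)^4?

(1 + x + x^2 + x^3) has coefficients 1,1,1,1 for degrees 0…3.
(1 + 2x + x^4) has coefficients 1,2,0,0,1,0,0,0,0,0,0,0,0,0 for degrees 0…13.
Multiplying by (1 + x + x^2 + x^3) gives running coefficients 1,3,3,3,3,1,1,1,0,0,0,0,0,0 for degrees 0…13.
Finally multiplying by (1 + x^2)^4, the product of all factors after the first has coefficients 1,3,7,15,21,31,35,35,35,25,21,13,7,5 for degrees 0…13.
[x^13] = 1·5 + 1·7 + 1·13 + 1·21 = 46.

46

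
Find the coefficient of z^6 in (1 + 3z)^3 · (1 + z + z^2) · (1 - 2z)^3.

(1 + 3z)^3 has coefficients 1,9,27,27 for degrees 0…3.
(1 + z + z^2) has coefficients 1,1,1,0,0,0,0 for degrees 0…6.
Finally multiplying by (1 - 2z)^3, the product of all factors after the first has coefficients 1,-5,7,-2,4,-8,0 for degrees 0…6.
[z^6] = 1·0 + 9·(-8) + 27·4 + 27·(-2) = -18.

-18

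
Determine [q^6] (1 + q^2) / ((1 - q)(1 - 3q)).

The denominator gives the recurrence a_n = 4a_(n−1) − 3a_(n−2) for n ≥ 3; the numerator fixes a_0 = 1, a_1 = 4, a_2 = 14.
Iterating: 1, 4, 14, 44, 134, 404, 1214, so a_6 = 1214.

1214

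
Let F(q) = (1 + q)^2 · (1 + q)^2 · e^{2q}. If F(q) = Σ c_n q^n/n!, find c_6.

8992

The EGF product rule gives c_6 = Σ_{k_1+k_2+k_3=6} C(6; k_1,k_2,k_3) · ∏ g_i(k_i), where (1+q)^2 gives the falling factorial (2)_k; (1+q)^2 gives the falling factorial (2)_k; e^{2q} gives (2)^k.
g_1(k) for k = 0…6: 1, 2, 2, 0, 0, 0, 0.
g_2(k) for k = 0…6: 1, 2, 2, 0, 0, 0, 0.
g_3(k) for k = 0…6: 1, 2, 4, 8, 16, 32, 64.
First combine the last two factors: h(k) = Σ_j C(k,j)·g_2(j)·g_3(k−j) for k = 0…6: 1, 4, 14, 44, 128, 352, 928.
c_6 = Σ_k C(6,k)·g_1(k)·h(6−k) = 1·1·928 + 6·2·352 + 15·2·128 = 928 + 4224 + 3840 = 8992.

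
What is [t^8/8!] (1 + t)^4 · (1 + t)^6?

The EGF product rule gives c_8 = Σ_{k_1+k_2=8} C(8; k_1,k_2) · ∏ g_i(k_i), where (1+t)^4 gives the falling factorial (4)_k; (1+t)^6 gives the falling factorial (6)_k.
g_1(k) for k = 0…8: 1, 4, 12, 24, 24, 0, 0, 0, 0.
g_2(k) for k = 0…8: 1, 6, 30, 120, 360, 720, 720, 0, 0.
c_8 = Σ_k C(8,k)·g_1(k)·g_2(8−k) = 28·12·720 + 56·24·720 + 70·24·360 = 241920 + 967680 + 604800 = 1814400.

1814400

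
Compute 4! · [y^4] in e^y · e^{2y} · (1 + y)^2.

405

The EGF product rule gives c_4 = Σ_{k_1+k_2+k_3=4} C(4; k_1,k_2,k_3) · ∏ g_i(k_i), where e^y gives (1)^k; e^{2y} gives (2)^k; (1+y)^2 gives the falling factorial (2)_k.
g_1(k) for k = 0…4: 1, 1, 1, 1, 1.
g_2(k) for k = 0…4: 1, 2, 4, 8, 16.
g_3(k) for k = 0…4: 1, 2, 2, 0, 0.
First combine the last two factors: h(k) = Σ_j C(k,j)·g_2(j)·g_3(k−j) for k = 0…4: 1, 4, 14, 44, 128.
c_4 = Σ_k C(4,k)·g_1(k)·h(4−k) = 1·1·128 + 4·1·44 + 6·1·14 + 4·1·4 + 1·1·1 = 128 + 176 + 84 + 16 + 1 = 405.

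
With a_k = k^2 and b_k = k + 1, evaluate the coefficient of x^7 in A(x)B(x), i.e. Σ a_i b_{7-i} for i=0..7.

336

The convolution is the t^7 coefficient of A(t)B(t).
Σ = 0·8 + 1·7 + 4·6 + 9·5 + 16·4 + 25·3 + 36·2 + 49·1 = 336.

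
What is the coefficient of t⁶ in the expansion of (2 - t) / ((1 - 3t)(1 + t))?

912

The denominator gives the recurrence a_n = 2a_(n−1) + 3a_(n−2) for n ≥ 2; the numerator fixes a_0 = 2, a_1 = 3.
Iterating: 2, 3, 12, 33, 102, 303, 912, so a_6 = 912.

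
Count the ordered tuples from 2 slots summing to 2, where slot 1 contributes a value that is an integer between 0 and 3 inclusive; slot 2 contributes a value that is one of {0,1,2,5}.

The generating function for the choices is (1 + q + q^2 + q^3)·(1 + q + q^2 + q^5); the count is [q^2].
(1 + q + q^2 + q^3) has coefficients 1,1,1 for degrees 0…2.
(1 + q + q^2 + q^5) has coefficients 1,1,1 for degrees 0…2.
[q^2] = 1·1 + 1·1 + 1·1 = 3.

3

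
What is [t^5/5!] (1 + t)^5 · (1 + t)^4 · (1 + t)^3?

The EGF product rule gives c_5 = Σ_{k_1+k_2+k_3=5} C(5; k_1,k_2,k_3) · ∏ g_i(k_i), where (1+t)^5 gives the falling factorial (5)_k; (1+t)^4 gives the falling factorial (4)_k; (1+t)^3 gives the falling factorial (3)_k.
g_1(k) for k = 0…5: 1, 5, 20, 60, 120, 120.
g_2(k) for k = 0…5: 1, 4, 12, 24, 24, 0.
g_3(k) for k = 0…5: 1, 3, 6, 6, 0, 0.
First combine the last two factors: h(k) = Σ_j C(k,j)·g_2(j)·g_3(k−j) for k = 0…5: 1, 7, 42, 210, 840, 2520.
c_5 = Σ_k C(5,k)·g_1(k)·h(5−k) = 1·1·2520 + 5·5·840 + 10·20·210 + 10·60·42 + 5·120·7 + 1·120·1 = 2520 + 21000 + 42000 + 25200 + 4200 + 120 = 95040.

95040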